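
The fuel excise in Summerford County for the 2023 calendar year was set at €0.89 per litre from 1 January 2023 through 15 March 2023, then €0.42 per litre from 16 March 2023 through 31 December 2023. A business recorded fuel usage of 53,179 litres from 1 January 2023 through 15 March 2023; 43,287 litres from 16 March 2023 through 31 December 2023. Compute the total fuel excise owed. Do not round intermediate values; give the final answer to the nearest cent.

€65,509.85

1 January – 15 March 2023: 53,179 litres at €0.89/litre → €47,329.31
16 March – 31 December 2023: 43,287 litres at €0.42/litre → €18,180.54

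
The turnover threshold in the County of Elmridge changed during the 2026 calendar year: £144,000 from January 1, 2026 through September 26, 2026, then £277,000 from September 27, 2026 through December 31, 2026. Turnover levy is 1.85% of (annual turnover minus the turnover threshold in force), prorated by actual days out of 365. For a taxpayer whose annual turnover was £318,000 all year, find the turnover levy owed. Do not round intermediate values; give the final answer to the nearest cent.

£2,571.85

January 1 – September 26, 2026: 269 days, exemption £144,000 → (£318,000 − £144,000) × 1.85% × 269/365 = £2,372.3589
September 27 – December 31, 2026: 96 days, exemption £277,000 → (£318,000 − £277,000) × 1.85% × 96/365 = £199.4959
Total = £2,571.8548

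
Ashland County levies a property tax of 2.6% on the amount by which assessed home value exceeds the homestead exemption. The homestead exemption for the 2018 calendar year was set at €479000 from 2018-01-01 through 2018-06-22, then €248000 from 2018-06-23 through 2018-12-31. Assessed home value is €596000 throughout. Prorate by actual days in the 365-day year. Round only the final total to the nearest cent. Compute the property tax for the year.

2018-01-01 to 2018-06-22: 173 days, exemption €479000 → (€596000 − €479000) × 2.6% × 173/365 = €1441.8247
2018-06-23 to 2018-12-31: 192 days, exemption €248000 → (€596000 − €248000) × 2.6% × 192/365 = €4759.4959
Total = €6201.3205

€6201.32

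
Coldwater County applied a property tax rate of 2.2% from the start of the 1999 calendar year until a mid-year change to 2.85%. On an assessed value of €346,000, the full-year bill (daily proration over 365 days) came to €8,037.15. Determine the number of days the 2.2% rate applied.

296 days

Let d = days at the first rate; then 365 − d days at the second rate.
€346,000 × [2.2%·d + 2.85%·(365−d)] / 365 = €8,037.15
Solving gives d = 296, so the new rate took effect on 24 Oct 1999.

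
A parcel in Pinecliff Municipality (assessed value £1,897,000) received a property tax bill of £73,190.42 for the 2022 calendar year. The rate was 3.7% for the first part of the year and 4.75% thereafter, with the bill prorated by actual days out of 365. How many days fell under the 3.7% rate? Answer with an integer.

Let d = days at the first rate; then 365 − d days at the second rate.
£1,897,000 × [3.7%·d + 4.75%·(365−d)] / 365 = £73,190.42
Solving gives d = 310, so the new rate took effect on November 7, 2022.

310 days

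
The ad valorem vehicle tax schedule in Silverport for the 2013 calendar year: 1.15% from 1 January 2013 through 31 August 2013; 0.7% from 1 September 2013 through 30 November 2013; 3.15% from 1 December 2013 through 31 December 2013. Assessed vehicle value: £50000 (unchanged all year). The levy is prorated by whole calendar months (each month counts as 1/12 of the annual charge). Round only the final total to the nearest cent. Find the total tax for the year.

1 January – 31 August 2013: 8 months at 1.15% → £50000 × 1.15% × 8/12 = £383.3333
1 September – 30 November 2013: 3 months at 0.7% → £50000 × 0.7% × 3/12 = £87.5000
1 December – 31 December 2013: 1 month at 3.15% → £50000 × 3.15% × 1/12 = £131.2500
Total = £602.0833

£602.08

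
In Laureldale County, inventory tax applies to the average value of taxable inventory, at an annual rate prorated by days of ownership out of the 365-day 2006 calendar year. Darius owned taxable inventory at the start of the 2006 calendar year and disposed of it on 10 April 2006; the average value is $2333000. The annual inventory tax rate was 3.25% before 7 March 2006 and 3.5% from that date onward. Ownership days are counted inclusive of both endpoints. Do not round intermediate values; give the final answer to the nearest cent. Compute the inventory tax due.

1 January – 6 March 2006: 65 days at 3.25% → $2333000 × 3.25% × 65/365 = $13502.6370
7 March – 10 April 2006: 35 days at 3.5% → $2333000 × 3.5% × 35/365 = $7829.9315
Total = $21332.5685

$21332.57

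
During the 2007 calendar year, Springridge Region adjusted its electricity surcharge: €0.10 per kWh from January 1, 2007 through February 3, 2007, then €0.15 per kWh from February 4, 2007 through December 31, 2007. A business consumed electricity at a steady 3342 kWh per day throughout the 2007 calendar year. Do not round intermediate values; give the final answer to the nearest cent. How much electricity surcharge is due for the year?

January 1 – February 3, 2007: 34 days × 3342 kWh/day = 113,628 kWh at €0.10/kWh → €11,362.80
February 4 – December 31, 2007: 331 days × 3342 kWh/day = 1,106,202 kWh at €0.15/kWh → €165,930.30

€177,293.10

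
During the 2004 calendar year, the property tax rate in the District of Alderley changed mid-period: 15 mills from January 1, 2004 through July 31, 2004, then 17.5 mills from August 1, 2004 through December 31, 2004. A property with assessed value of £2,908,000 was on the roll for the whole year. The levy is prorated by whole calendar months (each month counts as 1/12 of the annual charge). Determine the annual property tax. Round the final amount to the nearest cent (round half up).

£46,649.17

January 1 – July 31, 2004: 7 months at 15 mills → £2,908,000 × 1.5% × 7/12 = £25,445.0000
August 1 – December 31, 2004: 5 months at 17.5 mills → £2,908,000 × 1.75% × 5/12 = £21,204.1667
Total = £46,649.1667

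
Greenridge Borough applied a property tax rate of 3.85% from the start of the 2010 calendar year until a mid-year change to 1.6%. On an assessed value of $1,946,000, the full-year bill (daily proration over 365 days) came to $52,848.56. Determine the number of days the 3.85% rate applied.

181 days

Let d = days at the first rate; then 365 − d days at the second rate.
$1,946,000 × [3.85%·d + 1.6%·(365−d)] / 365 = $52,848.56
Solving gives d = 181, so the new rate took effect on July 1, 2010.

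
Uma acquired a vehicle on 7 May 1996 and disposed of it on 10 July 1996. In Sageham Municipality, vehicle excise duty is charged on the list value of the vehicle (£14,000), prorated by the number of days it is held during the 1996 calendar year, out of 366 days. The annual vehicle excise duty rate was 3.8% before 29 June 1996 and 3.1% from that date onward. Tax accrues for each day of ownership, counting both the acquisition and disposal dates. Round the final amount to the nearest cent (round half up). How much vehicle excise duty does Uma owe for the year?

7 May – 28 June 1996: 53 days at 3.8% → £14,000 × 3.8% × 53/366 = £77.0383
29 June – 10 July 1996: 12 days at 3.1% → £14,000 × 3.1% × 12/366 = £14.2295
Total = £91.2678

£91.27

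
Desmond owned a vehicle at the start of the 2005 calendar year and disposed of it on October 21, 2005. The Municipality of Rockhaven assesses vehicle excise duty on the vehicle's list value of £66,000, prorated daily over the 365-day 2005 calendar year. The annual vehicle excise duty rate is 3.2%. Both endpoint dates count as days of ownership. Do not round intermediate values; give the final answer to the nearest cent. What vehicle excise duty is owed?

£1,701.17

Days held (January 1 – October 21, 2005): 294 out of 365
Tax = £66,000 × 3.2% × 294/365 = £1,701.1726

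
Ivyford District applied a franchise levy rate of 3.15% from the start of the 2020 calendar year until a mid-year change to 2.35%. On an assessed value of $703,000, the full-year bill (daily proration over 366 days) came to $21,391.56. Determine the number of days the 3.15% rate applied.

317 days

Let d = days at the first rate; then 366 − d days at the second rate.
$703,000 × [3.15%·d + 2.35%·(366−d)] / 366 = $21,391.56
Solving gives d = 317, so the new rate took effect on 13 November 2020.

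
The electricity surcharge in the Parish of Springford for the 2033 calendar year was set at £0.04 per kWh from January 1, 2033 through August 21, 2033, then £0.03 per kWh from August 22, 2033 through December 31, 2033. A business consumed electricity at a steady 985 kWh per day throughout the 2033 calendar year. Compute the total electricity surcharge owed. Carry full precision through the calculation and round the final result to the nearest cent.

£13,080.80

January 1 – August 21, 2033: 233 days × 985 kWh/day = 229,505 kWh at £0.04/kWh → £9,180.20
August 22 – December 31, 2033: 132 days × 985 kWh/day = 130,020 kWh at £0.03/kWh → £3,900.60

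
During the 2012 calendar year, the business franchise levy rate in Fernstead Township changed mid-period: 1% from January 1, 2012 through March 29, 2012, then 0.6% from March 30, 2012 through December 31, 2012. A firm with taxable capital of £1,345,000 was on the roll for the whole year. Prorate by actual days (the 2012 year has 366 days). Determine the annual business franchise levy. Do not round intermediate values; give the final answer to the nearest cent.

January 1 – March 29, 2012: 89 days at 1% → £1,345,000 × 1% × 89/366 = £3,270.6284
March 30 – December 31, 2012: 277 days at 0.6% → £1,345,000 × 0.6% × 277/366 = £6,107.6230
Total = £9,378.2514

£9,378.25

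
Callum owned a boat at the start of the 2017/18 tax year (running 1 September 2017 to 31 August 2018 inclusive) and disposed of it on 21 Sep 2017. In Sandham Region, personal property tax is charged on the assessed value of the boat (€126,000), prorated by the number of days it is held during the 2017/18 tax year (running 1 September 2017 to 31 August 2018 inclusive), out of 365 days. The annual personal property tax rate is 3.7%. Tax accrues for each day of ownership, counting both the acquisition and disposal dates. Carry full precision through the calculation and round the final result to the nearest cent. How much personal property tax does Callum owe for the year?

Days held (1 Sep – 21 Sep 2017): 21 out of 365
Tax = €126,000 × 3.7% × 21/365 = €268.2247

€268.22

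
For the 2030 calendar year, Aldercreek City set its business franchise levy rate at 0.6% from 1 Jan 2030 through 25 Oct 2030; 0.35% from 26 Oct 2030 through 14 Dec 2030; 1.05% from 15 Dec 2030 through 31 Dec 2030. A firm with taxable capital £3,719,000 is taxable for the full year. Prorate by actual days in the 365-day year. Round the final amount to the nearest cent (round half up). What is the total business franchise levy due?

£21,819.83

1 Jan – 25 Oct 2030: 298 days at 0.6% → £3,719,000 × 0.6% × 298/365 = £18,218.0055
26 Oct – 14 Dec 2030: 50 days at 0.35% → £3,719,000 × 0.35% × 50/365 = £1,783.0822
15 Dec – 31 Dec 2030: 17 days at 1.05% → £3,719,000 × 1.05% × 17/365 = £1,818.7438
Total = £21,819.8315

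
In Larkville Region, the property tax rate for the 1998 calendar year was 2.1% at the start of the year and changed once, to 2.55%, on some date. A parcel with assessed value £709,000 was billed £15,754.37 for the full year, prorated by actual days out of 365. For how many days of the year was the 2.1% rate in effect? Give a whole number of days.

Let d = days at the first rate; then 365 − d days at the second rate.
£709,000 × [2.1%·d + 2.55%·(365−d)] / 365 = £15,754.37
Solving gives d = 266, so the new rate took effect on 24 Sep 1998.

266 days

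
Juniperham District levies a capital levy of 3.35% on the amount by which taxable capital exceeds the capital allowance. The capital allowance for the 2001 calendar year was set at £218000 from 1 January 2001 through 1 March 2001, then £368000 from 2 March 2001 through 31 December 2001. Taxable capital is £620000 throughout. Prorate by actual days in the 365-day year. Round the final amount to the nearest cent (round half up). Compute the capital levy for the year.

£9268.03

1 January – 1 March 2001: 60 days, exemption £218000 → (£620000 − £218000) × 3.35% × 60/365 = £2213.7534
2 March – 31 December 2001: 305 days, exemption £368000 → (£620000 − £368000) × 3.35% × 305/365 = £7054.2740
Total = £9268.0274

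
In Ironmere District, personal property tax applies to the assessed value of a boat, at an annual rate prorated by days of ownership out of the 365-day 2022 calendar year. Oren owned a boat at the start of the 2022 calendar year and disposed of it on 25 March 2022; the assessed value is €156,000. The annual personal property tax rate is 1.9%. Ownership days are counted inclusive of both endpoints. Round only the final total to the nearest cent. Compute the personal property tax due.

€682.13

Days held (1 January – 25 March 2022): 84 out of 365
Tax = €156,000 × 1.9% × 84/365 = €682.1260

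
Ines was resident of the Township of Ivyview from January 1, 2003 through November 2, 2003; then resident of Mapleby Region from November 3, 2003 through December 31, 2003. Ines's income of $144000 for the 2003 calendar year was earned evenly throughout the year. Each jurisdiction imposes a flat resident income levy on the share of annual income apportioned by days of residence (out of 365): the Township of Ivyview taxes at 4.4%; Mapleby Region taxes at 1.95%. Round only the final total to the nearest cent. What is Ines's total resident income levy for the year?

The Township of Ivyview, January 1 – November 2, 2003: 306 days → $144000 × 4.4% × 306/365 = $5311.8247
Mapleby Region, November 3 – December 31, 2003: 59 days → $144000 × 1.95% × 59/365 = $453.8959
Total = $5765.7205

$5765.72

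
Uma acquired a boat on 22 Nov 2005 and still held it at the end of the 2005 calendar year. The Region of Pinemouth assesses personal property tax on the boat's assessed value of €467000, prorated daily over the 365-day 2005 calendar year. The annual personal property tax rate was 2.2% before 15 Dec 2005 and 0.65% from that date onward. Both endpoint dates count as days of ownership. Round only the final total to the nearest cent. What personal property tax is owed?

22 Nov – 14 Dec 2005: 23 days at 2.2% → €467000 × 2.2% × 23/365 = €647.4027
15 Dec – 31 Dec 2005: 17 days at 0.65% → €467000 × 0.65% × 17/365 = €141.3795
Total = €788.7822

€788.78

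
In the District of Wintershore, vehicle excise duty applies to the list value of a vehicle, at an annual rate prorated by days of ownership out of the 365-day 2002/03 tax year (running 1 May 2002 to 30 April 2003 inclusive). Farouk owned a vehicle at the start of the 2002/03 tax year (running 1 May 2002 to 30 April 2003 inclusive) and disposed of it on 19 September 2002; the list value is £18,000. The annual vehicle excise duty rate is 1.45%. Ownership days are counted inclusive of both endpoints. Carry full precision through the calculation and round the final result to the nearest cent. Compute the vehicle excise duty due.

Days held (1 May – 19 September 2002): 142 out of 365
Tax = £18,000 × 1.45% × 142/365 = £101.5397

£101.54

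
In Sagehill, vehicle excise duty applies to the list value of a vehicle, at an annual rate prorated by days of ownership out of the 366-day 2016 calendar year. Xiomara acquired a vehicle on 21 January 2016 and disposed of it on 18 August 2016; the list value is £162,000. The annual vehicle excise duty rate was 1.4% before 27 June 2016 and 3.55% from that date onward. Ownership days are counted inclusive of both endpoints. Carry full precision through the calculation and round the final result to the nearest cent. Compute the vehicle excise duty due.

£1,811.88

21 January – 26 June 2016: 158 days at 1.4% → £162,000 × 1.4% × 158/366 = £979.0820
27 June – 18 August 2016: 53 days at 3.55% → £162,000 × 3.55% × 53/366 = £832.7951
Total = £1,811.8770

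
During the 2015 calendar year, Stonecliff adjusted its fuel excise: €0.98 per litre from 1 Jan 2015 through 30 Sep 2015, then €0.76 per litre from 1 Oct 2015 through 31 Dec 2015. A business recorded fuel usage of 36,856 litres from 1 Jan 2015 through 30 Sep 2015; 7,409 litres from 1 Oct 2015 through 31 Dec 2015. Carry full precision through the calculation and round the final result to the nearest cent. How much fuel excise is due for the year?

1 Jan – 30 Sep 2015: 36,856 litres at €0.98/litre → €36,118.88
1 Oct – 31 Dec 2015: 7,409 litres at €0.76/litre → €5,630.84

€41,749.72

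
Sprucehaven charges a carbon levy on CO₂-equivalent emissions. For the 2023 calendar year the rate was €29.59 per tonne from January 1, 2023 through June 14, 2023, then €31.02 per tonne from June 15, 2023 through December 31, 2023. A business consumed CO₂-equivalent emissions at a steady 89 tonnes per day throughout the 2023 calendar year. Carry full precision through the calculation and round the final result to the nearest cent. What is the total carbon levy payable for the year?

January 1 – June 14, 2023: 165 days × 89 tonnes/day = 14,685 tonnes at €29.59/tonne → €434,529.15
June 15 – December 31, 2023: 200 days × 89 tonnes/day = 17,800 tonnes at €31.02/tonne → €552,156.00

€986,685.15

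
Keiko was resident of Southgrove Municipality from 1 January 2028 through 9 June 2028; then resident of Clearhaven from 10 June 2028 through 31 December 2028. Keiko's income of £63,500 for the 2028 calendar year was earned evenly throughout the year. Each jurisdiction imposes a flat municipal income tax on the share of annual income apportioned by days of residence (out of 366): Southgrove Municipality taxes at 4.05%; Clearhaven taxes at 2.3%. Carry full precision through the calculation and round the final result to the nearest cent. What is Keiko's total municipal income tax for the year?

£1,949.33

Southgrove Municipality, 1 January – 9 June 2028: 161 days → £63,500 × 4.05% × 161/366 = £1,131.2889
Clearhaven, 10 June – 31 December 2028: 205 days → £63,500 × 2.3% × 205/366 = £818.0396
Total = £1,949.3286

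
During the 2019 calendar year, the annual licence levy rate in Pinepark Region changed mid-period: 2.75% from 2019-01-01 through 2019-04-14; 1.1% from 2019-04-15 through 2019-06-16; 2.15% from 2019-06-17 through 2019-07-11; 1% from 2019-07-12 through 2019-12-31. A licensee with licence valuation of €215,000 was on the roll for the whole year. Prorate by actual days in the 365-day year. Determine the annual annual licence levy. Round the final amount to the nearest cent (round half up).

€3,428.51

2019-01-01 to 2019-04-14: 104 days at 2.75% → €215,000 × 2.75% × 104/365 = €1,684.6575
2019-04-15 to 2019-06-16: 63 days at 1.1% → €215,000 × 1.1% × 63/365 = €408.2055
2019-06-17 to 2019-07-11: 25 days at 2.15% → €215,000 × 2.15% × 25/365 = €316.6096
2019-07-12 to 2019-12-31: 173 days at 1% → €215,000 × 1% × 173/365 = €1,019.0411
Total = €3,428.5137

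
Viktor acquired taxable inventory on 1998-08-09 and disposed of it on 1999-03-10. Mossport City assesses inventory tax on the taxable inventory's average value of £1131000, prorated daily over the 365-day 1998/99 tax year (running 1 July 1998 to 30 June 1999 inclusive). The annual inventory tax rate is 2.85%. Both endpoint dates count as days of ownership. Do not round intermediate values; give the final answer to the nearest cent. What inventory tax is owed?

Days held (1998-08-09 to 1999-03-10): 214 out of 365
Tax = £1131000 × 2.85% × 214/365 = £18898.5452

£18898.55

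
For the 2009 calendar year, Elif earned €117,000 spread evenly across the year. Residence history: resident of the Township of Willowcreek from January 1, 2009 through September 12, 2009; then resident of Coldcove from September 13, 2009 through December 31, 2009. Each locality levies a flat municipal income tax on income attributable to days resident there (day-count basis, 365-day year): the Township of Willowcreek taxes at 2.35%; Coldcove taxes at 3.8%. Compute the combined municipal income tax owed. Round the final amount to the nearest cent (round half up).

The Township of Willowcreek, January 1 – September 12, 2009: 255 days → €117,000 × 2.35% × 255/365 = €1,920.8836
Coldcove, September 13 – December 31, 2009: 110 days → €117,000 × 3.8% × 110/365 = €1,339.8904
Total = €3,260.7740

€3,260.77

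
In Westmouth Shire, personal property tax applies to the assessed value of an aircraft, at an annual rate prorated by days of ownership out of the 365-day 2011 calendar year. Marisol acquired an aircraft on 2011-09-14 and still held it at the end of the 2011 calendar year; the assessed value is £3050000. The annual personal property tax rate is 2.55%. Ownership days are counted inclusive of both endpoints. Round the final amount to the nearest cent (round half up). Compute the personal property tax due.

£23225.96

Days held (2011-09-14 to 2011-12-31): 109 out of 365
Tax = £3050000 × 2.55% × 109/365 = £23225.9589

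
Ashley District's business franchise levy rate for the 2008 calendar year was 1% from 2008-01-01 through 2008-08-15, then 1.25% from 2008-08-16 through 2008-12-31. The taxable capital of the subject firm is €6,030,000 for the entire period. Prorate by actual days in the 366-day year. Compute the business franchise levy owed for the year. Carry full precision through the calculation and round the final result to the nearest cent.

€65,984.02

2008-01-01 to 2008-08-15: 228 days at 1% → €6,030,000 × 1% × 228/366 = €37,563.9344
2008-08-16 to 2008-12-31: 138 days at 1.25% → €6,030,000 × 1.25% × 138/366 = €28,420.0820
Total = €65,984.0164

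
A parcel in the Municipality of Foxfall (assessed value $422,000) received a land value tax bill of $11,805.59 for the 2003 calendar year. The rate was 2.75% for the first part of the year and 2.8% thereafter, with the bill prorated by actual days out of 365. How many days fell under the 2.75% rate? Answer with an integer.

Let d = days at the first rate; then 365 − d days at the second rate.
$422,000 × [2.75%·d + 2.8%·(365−d)] / 365 = $11,805.59
Solving gives d = 18, so the new rate took effect on 19 Jan 2003.

18 days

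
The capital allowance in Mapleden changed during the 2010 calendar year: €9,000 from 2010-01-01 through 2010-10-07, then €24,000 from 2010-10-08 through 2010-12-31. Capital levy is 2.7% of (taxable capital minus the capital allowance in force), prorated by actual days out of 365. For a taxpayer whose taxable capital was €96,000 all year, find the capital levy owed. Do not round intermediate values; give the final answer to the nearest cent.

€2,254.68

2010-01-01 to 2010-10-07: 280 days, exemption €9,000 → (€96,000 − €9,000) × 2.7% × 280/365 = €1,801.9726
2010-10-08 to 2010-12-31: 85 days, exemption €24,000 → (€96,000 − €24,000) × 2.7% × 85/365 = €452.7123
Total = €2,254.6849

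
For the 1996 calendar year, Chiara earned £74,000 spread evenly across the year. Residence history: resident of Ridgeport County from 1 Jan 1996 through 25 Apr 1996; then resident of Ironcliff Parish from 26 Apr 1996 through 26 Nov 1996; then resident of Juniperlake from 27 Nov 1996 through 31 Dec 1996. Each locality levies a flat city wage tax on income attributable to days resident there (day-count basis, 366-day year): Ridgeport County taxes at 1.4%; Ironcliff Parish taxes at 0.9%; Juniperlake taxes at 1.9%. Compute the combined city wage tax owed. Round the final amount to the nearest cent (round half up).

Ridgeport County, 1 Jan – 25 Apr 1996: 116 days → £74,000 × 1.4% × 116/366 = £328.3497
Ironcliff Parish, 26 Apr – 26 Nov 1996: 215 days → £74,000 × 0.9% × 215/366 = £391.2295
Juniperlake, 27 Nov – 31 Dec 1996: 35 days → £74,000 × 1.9% × 35/366 = £134.4536
Total = £854.0328

£854.03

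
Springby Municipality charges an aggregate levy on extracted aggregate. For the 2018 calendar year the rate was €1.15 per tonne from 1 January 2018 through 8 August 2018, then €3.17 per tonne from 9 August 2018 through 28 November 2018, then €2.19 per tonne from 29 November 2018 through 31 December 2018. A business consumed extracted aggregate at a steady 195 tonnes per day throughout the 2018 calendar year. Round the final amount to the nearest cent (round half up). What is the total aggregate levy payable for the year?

€132,660.45

1 January – 8 August 2018: 220 days × 195 tonnes/day = 42,900 tonnes at €1.15/tonne → €49,335.00
9 August – 28 November 2018: 112 days × 195 tonnes/day = 21,840 tonnes at €3.17/tonne → €69,232.80
29 November – 31 December 2018: 33 days × 195 tonnes/day = 6,435 tonnes at €2.19/tonne → €14,092.65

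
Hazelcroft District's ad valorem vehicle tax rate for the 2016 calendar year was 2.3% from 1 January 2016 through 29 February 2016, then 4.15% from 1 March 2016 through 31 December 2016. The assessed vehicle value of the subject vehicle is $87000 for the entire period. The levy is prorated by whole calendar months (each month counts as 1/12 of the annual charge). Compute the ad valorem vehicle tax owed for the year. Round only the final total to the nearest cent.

1 January – 29 February 2016: 2 months at 2.3% → $87000 × 2.3% × 2/12 = $333.5000
1 March – 31 December 2016: 10 months at 4.15% → $87000 × 4.15% × 10/12 = $3008.7500
Total = $3342.2500

$3342.25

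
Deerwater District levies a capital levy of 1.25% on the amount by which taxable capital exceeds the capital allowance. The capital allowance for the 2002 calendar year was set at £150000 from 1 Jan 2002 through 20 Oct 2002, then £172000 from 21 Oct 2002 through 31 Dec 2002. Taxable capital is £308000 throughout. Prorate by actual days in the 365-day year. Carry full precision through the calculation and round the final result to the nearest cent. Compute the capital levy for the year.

£1920.75

1 Jan – 20 Oct 2002: 293 days, exemption £150000 → (£308000 − £150000) × 1.25% × 293/365 = £1585.4110
21 Oct – 31 Dec 2002: 72 days, exemption £172000 → (£308000 − £172000) × 1.25% × 72/365 = £335.3425
Total = £1920.7534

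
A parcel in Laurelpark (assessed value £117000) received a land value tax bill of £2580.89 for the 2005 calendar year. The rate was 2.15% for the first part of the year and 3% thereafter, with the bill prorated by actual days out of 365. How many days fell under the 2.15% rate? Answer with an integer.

Let d = days at the first rate; then 365 − d days at the second rate.
£117000 × [2.15%·d + 3%·(365−d)] / 365 = £2580.89
Solving gives d = 341, so the new rate took effect on December 8, 2005.

341 days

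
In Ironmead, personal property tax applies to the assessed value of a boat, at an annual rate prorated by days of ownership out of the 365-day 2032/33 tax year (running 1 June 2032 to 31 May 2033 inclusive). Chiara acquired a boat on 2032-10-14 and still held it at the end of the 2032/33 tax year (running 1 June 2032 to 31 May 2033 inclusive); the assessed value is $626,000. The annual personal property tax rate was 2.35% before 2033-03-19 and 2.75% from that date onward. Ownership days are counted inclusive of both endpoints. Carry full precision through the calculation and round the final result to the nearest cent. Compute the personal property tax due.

2032-10-14 to 2033-03-18: 156 days at 2.35% → $626,000 × 2.35% × 156/365 = $6,287.4411
2033-03-19 to 2033-05-31: 74 days at 2.75% → $626,000 × 2.75% × 74/365 = $3,490.1644
Total = $9,777.6055

$9,777.61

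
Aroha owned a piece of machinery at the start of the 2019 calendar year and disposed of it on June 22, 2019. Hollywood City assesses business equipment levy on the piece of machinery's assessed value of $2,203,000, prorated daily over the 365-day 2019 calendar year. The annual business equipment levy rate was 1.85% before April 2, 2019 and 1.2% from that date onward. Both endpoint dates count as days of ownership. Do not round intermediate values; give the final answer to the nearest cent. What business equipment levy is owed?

$16,100.01

January 1 – April 1, 2019: 91 days at 1.85% → $2,203,000 × 1.85% × 91/365 = $10,160.9603
April 2 – June 22, 2019: 82 days at 1.2% → $2,203,000 × 1.2% × 82/365 = $5,939.0466
Total = $16,100.0068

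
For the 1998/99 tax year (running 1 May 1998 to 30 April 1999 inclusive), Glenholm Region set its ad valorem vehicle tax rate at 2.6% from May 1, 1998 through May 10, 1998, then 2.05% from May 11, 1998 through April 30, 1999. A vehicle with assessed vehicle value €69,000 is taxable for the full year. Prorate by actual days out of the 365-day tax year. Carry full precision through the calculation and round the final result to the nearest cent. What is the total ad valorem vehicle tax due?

May 1 – May 10, 1998: 10 days at 2.6% → €69,000 × 2.6% × 10/365 = €49.1507
May 11, 1998 – April 30, 1999: 355 days at 2.05% → €69,000 × 2.05% × 355/365 = €1,375.7466
Total = €1,424.8973

€1,424.90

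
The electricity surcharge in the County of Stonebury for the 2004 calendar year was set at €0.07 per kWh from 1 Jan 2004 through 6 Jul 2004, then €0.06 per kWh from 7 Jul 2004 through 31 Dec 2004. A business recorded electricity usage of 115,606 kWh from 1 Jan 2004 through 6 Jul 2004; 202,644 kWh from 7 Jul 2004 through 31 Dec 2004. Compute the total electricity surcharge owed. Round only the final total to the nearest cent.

€20,251.06

1 Jan – 6 Jul 2004: 115,606 kWh at €0.07/kWh → €8,092.42
7 Jul – 31 Dec 2004: 202,644 kWh at €0.06/kWh → €12,158.64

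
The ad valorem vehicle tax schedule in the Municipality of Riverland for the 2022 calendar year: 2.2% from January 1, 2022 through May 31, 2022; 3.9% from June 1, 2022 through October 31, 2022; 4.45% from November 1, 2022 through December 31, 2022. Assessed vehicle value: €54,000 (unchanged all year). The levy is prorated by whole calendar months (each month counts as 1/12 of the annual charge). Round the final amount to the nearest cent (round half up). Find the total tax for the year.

January 1 – May 31, 2022: 5 months at 2.2% → €54,000 × 2.2% × 5/12 = €495.0000
June 1 – October 31, 2022: 5 months at 3.9% → €54,000 × 3.9% × 5/12 = €877.5000
November 1 – December 31, 2022: 2 months at 4.45% → €54,000 × 4.45% × 2/12 = €400.5000
Total = €1,773.0000

€1,773.00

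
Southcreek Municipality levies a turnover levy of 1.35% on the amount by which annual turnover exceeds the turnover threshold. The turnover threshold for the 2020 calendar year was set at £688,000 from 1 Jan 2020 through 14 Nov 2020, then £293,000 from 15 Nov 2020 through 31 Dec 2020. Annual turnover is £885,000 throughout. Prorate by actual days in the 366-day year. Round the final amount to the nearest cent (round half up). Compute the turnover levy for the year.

£3,344.27

1 Jan – 14 Nov 2020: 319 days, exemption £688,000 → (£885,000 − £688,000) × 1.35% × 319/366 = £2,317.9795
15 Nov – 31 Dec 2020: 47 days, exemption £293,000 → (£885,000 − £293,000) × 1.35% × 47/366 = £1,026.2951
Total = £3,344.2746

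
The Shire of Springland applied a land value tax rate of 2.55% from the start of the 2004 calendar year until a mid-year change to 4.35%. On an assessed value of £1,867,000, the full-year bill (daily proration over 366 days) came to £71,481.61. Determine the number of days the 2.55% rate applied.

Let d = days at the first rate; then 366 − d days at the second rate.
£1,867,000 × [2.55%·d + 4.35%·(366−d)] / 366 = £71,481.61
Solving gives d = 106, so the new rate took effect on 16 Apr 2004.

106 days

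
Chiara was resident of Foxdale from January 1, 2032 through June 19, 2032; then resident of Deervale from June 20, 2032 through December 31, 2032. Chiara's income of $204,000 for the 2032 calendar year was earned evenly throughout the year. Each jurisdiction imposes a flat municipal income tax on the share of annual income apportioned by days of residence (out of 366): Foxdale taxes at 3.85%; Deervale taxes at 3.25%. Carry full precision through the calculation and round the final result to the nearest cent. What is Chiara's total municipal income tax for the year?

Foxdale, January 1 – June 19, 2032: 171 days → $204,000 × 3.85% × 171/366 = $3,669.4918
Deervale, June 20 – December 31, 2032: 195 days → $204,000 × 3.25% × 195/366 = $3,532.3770
Total = $7,201.8689

$7,201.87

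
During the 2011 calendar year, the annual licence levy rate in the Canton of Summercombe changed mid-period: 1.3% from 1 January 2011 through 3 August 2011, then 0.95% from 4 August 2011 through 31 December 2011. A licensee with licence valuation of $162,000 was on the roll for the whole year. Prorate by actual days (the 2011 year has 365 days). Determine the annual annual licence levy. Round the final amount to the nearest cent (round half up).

1 January – 3 August 2011: 215 days at 1.3% → $162,000 × 1.3% × 215/365 = $1,240.5205
4 August – 31 December 2011: 150 days at 0.95% → $162,000 × 0.95% × 150/365 = $632.4658
Total = $1,872.9863

$1,872.99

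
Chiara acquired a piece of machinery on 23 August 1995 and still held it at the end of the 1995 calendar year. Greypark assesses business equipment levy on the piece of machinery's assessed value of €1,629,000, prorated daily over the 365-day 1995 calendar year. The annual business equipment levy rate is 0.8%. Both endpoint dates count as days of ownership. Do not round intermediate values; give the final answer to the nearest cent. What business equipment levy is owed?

Days held (23 August – 31 December 1995): 131 out of 365
Tax = €1,629,000 × 0.8% × 131/365 = €4,677.2384

€4,677.24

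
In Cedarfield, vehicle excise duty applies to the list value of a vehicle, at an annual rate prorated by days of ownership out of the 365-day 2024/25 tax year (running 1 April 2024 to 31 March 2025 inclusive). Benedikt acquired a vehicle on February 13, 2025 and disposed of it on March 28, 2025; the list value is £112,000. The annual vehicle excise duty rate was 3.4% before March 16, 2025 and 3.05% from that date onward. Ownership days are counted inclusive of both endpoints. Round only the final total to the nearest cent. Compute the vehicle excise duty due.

February 13 – March 15, 2025: 31 days at 3.4% → £112,000 × 3.4% × 31/365 = £323.4192
March 16 – March 28, 2025: 13 days at 3.05% → £112,000 × 3.05% × 13/365 = £121.6658
Total = £445.0849

£445.08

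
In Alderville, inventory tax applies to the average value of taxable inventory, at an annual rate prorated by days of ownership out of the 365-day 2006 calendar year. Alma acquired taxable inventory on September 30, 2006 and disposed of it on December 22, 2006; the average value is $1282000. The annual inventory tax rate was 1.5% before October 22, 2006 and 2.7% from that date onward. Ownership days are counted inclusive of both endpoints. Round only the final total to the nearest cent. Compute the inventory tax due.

September 30 – October 21, 2006: 22 days at 1.5% → $1282000 × 1.5% × 22/365 = $1159.0685
October 22 – December 22, 2006: 62 days at 2.7% → $1282000 × 2.7% × 62/365 = $5879.6384
Total = $7038.7068

$7038.71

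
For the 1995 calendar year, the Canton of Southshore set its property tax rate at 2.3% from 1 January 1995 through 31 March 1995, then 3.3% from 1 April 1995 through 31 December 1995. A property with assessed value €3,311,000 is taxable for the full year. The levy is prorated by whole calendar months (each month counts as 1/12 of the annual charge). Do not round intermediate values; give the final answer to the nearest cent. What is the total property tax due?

€100,985.50

1 January – 31 March 1995: 3 months at 2.3% → €3,311,000 × 2.3% × 3/12 = €19,038.2500
1 April – 31 December 1995: 9 months at 3.3% → €3,311,000 × 3.3% × 9/12 = €81,947.2500
Total = €100,985.5000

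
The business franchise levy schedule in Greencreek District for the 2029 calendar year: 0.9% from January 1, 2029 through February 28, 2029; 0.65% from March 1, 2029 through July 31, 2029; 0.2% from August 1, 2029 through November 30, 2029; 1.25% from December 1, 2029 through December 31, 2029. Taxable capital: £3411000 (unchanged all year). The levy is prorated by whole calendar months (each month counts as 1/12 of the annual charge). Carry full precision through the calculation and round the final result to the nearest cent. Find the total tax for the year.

January 1 – February 28, 2029: 2 months at 0.9% → £3411000 × 0.9% × 2/12 = £5116.5000
March 1 – July 31, 2029: 5 months at 0.65% → £3411000 × 0.65% × 5/12 = £9238.1250
August 1 – November 30, 2029: 4 months at 0.2% → £3411000 × 0.2% × 4/12 = £2274.0000
December 1 – December 31, 2029: 1 month at 1.25% → £3411000 × 1.25% × 1/12 = £3553.1250
Total = £20181.7500

£20181.75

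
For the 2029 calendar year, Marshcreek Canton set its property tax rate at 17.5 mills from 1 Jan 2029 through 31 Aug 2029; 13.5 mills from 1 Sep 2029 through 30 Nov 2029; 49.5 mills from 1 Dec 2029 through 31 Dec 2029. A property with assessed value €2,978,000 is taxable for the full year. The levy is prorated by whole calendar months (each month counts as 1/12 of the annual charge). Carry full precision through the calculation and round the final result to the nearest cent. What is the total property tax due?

1 Jan – 31 Aug 2029: 8 months at 17.5 mills → €2,978,000 × 1.75% × 8/12 = €34,743.3333
1 Sep – 30 Nov 2029: 3 months at 13.5 mills → €2,978,000 × 1.35% × 3/12 = €10,050.7500
1 Dec – 31 Dec 2029: 1 month at 49.5 mills → €2,978,000 × 4.95% × 1/12 = €12,284.2500
Total = €57,078.3333

€57,078.33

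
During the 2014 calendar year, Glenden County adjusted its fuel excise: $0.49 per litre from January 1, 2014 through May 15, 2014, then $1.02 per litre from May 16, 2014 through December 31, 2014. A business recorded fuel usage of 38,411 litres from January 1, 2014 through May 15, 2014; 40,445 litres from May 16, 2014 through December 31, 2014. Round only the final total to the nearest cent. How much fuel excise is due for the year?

January 1 – May 15, 2014: 38,411 litres at $0.49/litre → $18821.39
May 16 – December 31, 2014: 40,445 litres at $1.02/litre → $41253.90

$60075.29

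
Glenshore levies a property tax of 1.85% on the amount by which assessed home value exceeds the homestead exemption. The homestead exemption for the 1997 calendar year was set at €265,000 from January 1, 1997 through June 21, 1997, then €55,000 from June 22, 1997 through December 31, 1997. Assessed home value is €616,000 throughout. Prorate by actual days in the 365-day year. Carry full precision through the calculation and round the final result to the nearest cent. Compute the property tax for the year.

€8,547.76

January 1 – June 21, 1997: 172 days, exemption €265,000 → (€616,000 − €265,000) × 1.85% × 172/365 = €3,059.9507
June 22 – December 31, 1997: 193 days, exemption €55,000 → (€616,000 − €55,000) × 1.85% × 193/365 = €5,487.8096
Total = €8,547.7603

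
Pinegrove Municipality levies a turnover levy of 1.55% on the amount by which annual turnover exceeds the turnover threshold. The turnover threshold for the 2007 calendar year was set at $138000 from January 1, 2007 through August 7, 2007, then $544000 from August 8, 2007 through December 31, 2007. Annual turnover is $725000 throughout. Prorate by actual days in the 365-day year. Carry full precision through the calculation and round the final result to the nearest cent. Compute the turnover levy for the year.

January 1 – August 7, 2007: 219 days, exemption $138000 → ($725000 − $138000) × 1.55% × 219/365 = $5459.1000
August 8 – December 31, 2007: 146 days, exemption $544000 → ($725000 − $544000) × 1.55% × 146/365 = $1122.2000
Total = $6581.3000

$6581.30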